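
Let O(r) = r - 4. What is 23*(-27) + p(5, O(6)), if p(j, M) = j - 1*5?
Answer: -621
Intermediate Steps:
O(r) = -4 + r
p(j, M) = -5 + j (p(j, M) = j - 5 = -5 + j)
23*(-27) + p(5, O(6)) = 23*(-27) + (-5 + 5) = -621 + 0 = -621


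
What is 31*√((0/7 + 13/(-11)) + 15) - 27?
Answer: -27 + 62*√418/11 ≈ 88.236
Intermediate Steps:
31*√((0/7 + 13/(-11)) + 15) - 27 = 31*√((0*(⅐) + 13*(-1/11)) + 15) - 27 = 31*√((0 - 13/11) + 15) - 27 = 31*√(-13/11 + 15) - 27 = 31*√(152/11) - 27 = 31*(2*√418/11) - 27 = 62*√418/11 - 27 = -27 + 62*√418/11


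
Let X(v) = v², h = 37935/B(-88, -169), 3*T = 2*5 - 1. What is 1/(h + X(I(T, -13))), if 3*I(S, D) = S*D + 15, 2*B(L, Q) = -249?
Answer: -83/19978 ≈ -0.0041546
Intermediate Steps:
T = 3 (T = (2*5 - 1)/3 = (10 - 1)/3 = (⅓)*9 = 3)
B(L, Q) = -249/2 (B(L, Q) = (½)*(-249) = -249/2)
h = -25290/83 (h = 37935/(-249/2) = 37935*(-2/249) = -25290/83 ≈ -304.70)
I(S, D) = 5 + D*S/3 (I(S, D) = (S*D + 15)/3 = (D*S + 15)/3 = (15 + D*S)/3 = 5 + D*S/3)
1/(h + X(I(T, -13))) = 1/(-25290/83 + (5 + (⅓)*(-13)*3)²) = 1/(-25290/83 + (5 - 13)²) = 1/(-25290/83 + (-8)²) = 1/(-25290/83 + 64) = 1/(-19978/83) = -83/19978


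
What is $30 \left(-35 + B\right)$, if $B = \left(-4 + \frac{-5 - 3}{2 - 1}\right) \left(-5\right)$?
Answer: $750$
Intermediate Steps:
$B = 60$ ($B = \left(-4 - \frac{8}{1}\right) \left(-5\right) = \left(-4 - 8\right) \left(-5\right) = \left(-12\right) \left(-5\right) = 60$)
$30 \left(-35 + B\right) = 30 \left(-35 + 60\right) = 30 \cdot 25 = 750$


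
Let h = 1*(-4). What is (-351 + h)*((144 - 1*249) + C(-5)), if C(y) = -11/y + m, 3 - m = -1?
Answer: 35074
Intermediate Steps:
h = -4
m = 4 (m = 3 - 1*(-1) = 3 + 1 = 4)
C(y) = 4 - 11/y (C(y) = -11/y + 4 = 4 - 11/y)
(-351 + h)*((144 - 1*249) + C(-5)) = (-351 - 4)*((144 - 1*249) + (4 - 11/(-5))) = -355*((144 - 249) + (4 - 11*(-⅕))) = -355*(-105 + (4 + 11/5)) = -355*(-105 + 31/5) = -355*(-494/5) = 35074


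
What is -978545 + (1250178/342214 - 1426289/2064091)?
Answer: -345601886660450489/353180418737 ≈ -9.7854e+5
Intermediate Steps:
-978545 + (1250178/342214 - 1426289/2064091) = -978545 + (1250178*(1/342214) - 1426289*1/2064091) = -978545 + (625089/171107 - 1426289/2064091) = -978545 + 1046192547176/353180418737 = -345601886660450489/353180418737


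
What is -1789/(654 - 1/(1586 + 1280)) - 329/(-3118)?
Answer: -15370174905/5844263834 ≈ -2.6300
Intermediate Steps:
-1789/(654 - 1/(1586 + 1280)) - 329/(-3118) = -1789/(654 - 1/2866) - 329*(-1/3118) = -1789/(654 - 1*1/2866) + 329/3118 = -1789/(654 - 1/2866) + 329/3118 = -1789/1874363/2866 + 329/3118 = -1789*2866/1874363 + 329/3118 = -5127274/1874363 + 329/3118 = -15370174905/5844263834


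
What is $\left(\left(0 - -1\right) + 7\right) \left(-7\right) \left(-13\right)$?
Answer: $728$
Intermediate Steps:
$\left(\left(0 - -1\right) + 7\right) \left(-7\right) \left(-13\right) = \left(\left(0 + 1\right) + 7\right) \left(-7\right) \left(-13\right) = \left(1 + 7\right) \left(-7\right) \left(-13\right) = 8 \left(-7\right) \left(-13\right) = \left(-56\right) \left(-13\right) = 728$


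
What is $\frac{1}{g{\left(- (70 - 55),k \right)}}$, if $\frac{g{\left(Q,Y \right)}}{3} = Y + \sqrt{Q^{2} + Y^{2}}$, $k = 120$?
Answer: $- \frac{8}{45} + \frac{\sqrt{65}}{45} \approx 0.0013835$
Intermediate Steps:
$g{\left(Q,Y \right)} = 3 Y + 3 \sqrt{Q^{2} + Y^{2}}$ ($g{\left(Q,Y \right)} = 3 \left(Y + \sqrt{Q^{2} + Y^{2}}\right) = 3 Y + 3 \sqrt{Q^{2} + Y^{2}}$)
$\frac{1}{g{\left(- (70 - 55),k \right)}} = \frac{1}{3 \cdot 120 + 3 \sqrt{\left(- (70 - 55)\right)^{2} + 120^{2}}} = \frac{1}{360 + 3 \sqrt{\left(\left(-1\right) 15\right)^{2} + 14400}} = \frac{1}{360 + 3 \sqrt{\left(-15\right)^{2} + 14400}} = \frac{1}{360 + 3 \sqrt{225 + 14400}} = \frac{1}{360 + 3 \sqrt{14625}} = \frac{1}{360 + 3 \cdot 15 \sqrt{65}} = \frac{1}{360 + 45 \sqrt{65}}$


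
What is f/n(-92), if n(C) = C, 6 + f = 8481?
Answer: -8475/92 ≈ -92.120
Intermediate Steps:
f = 8475 (f = -6 + 8481 = 8475)
f/n(-92) = 8475/(-92) = 8475*(-1/92) = -8475/92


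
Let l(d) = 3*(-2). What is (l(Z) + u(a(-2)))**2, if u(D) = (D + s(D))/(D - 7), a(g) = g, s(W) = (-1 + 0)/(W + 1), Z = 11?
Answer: 2809/81 ≈ 34.679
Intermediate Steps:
s(W) = -1/(1 + W)
l(d) = -6
u(D) = (D - 1/(1 + D))/(-7 + D) (u(D) = (D - 1/(1 + D))/(D - 7) = (D - 1/(1 + D))/(-7 + D))
(l(Z) + u(a(-2)))**2 = (-6 + (-1 - 2*(1 - 2))/((1 - 2)*(-7 - 2)))**2 = (-6 + (-1 - 2*(-1))/(-1*(-9)))**2 = (-6 - 1*(-1/9)*(-1 + 2))**2 = (-6 - 1*(-1/9)*1)**2 = (-6 + 1/9)**2 = (-53/9)**2 = 2809/81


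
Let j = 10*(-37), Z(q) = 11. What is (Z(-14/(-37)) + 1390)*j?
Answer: -518370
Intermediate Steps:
j = -370
(Z(-14/(-37)) + 1390)*j = (11 + 1390)*(-370) = 1401*(-370) = -518370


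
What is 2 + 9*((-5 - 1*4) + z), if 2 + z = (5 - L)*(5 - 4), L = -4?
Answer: -16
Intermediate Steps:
z = 7 (z = -2 + (5 - 1*(-4))*(5 - 4) = -2 + (5 + 4)*1 = -2 + 9*1 = -2 + 9 = 7)
2 + 9*((-5 - 1*4) + z) = 2 + 9*((-5 - 1*4) + 7) = 2 + 9*((-5 - 4) + 7) = 2 + 9*(-9 + 7) = 2 + 9*(-2) = 2 - 18 = -16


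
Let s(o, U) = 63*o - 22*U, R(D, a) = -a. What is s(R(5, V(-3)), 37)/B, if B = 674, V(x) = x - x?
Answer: -407/337 ≈ -1.2077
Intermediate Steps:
V(x) = 0
s(o, U) = -22*U + 63*o
s(R(5, V(-3)), 37)/B = (-22*37 + 63*(-1*0))/674 = (-814 + 63*0)*(1/674) = (-814 + 0)*(1/674) = -814*1/674 = -407/337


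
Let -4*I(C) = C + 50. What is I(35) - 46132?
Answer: -184613/4 ≈ -46153.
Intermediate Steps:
I(C) = -25/2 - C/4 (I(C) = -(C + 50)/4 = -(50 + C)/4 = -25/2 - C/4)
I(35) - 46132 = (-25/2 - ¼*35) - 46132 = (-25/2 - 35/4) - 46132 = -85/4 - 46132 = -184613/4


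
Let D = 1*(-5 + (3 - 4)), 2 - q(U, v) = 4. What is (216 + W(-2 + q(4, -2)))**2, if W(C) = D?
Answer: 44100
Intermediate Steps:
q(U, v) = -2 (q(U, v) = 2 - 1*4 = 2 - 4 = -2)
D = -6 (D = 1*(-5 - 1) = 1*(-6) = -6)
W(C) = -6
(216 + W(-2 + q(4, -2)))**2 = (216 - 6)**2 = 210**2 = 44100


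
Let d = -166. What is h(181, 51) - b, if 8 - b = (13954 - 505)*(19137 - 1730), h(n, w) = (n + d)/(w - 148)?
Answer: 22708353280/97 ≈ 2.3411e+8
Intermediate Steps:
h(n, w) = (-166 + n)/(-148 + w) (h(n, w) = (n - 166)/(w - 148) = (-166 + n)/(-148 + w))
b = -234106735 (b = 8 - (13954 - 505)*(19137 - 1730) = 8 - 13449*17407 = 8 - 1*234106743 = 8 - 234106743 = -234106735)
h(181, 51) - b = (-166 + 181)/(-148 + 51) - 1*(-234106735) = 15/(-97) + 234106735 = -1/97*15 + 234106735 = -15/97 + 234106735 = 22708353280/97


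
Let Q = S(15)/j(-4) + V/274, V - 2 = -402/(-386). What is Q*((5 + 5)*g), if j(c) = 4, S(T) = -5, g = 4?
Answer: -1310310/26441 ≈ -49.556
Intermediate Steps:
V = 587/193 (V = 2 - 402/(-386) = 2 - 402*(-1/386) = 2 + 201/193 = 587/193 ≈ 3.0415)
Q = -131031/105764 (Q = -5/4 + (587/193)/274 = -5*1/4 + (587/193)*(1/274) = -5/4 + 587/52882 = -131031/105764 ≈ -1.2389)
Q*((5 + 5)*g) = -131031*(5 + 5)*4/105764 = -655155*4/52882 = -131031/105764*40 = -1310310/26441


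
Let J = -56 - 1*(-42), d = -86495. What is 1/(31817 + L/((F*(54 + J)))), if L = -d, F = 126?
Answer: 1008/32088835 ≈ 3.1413e-5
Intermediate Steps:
L = 86495 (L = -1*(-86495) = 86495)
J = -14 (J = -56 + 42 = -14)
1/(31817 + L/((F*(54 + J)))) = 1/(31817 + 86495/((126*(54 - 14)))) = 1/(31817 + 86495/((126*40))) = 1/(31817 + 86495/5040) = 1/(31817 + 86495*(1/5040)) = 1/(31817 + 17299/1008) = 1/(32088835/1008) = 1008/32088835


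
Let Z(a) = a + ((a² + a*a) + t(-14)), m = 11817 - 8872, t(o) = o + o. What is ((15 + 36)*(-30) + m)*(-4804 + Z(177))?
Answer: 82074245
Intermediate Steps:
t(o) = 2*o
m = 2945
Z(a) = -28 + a + 2*a² (Z(a) = a + ((a² + a*a) + 2*(-14)) = a + ((a² + a²) - 28) = a + (2*a² - 28) = a + (-28 + 2*a²) = -28 + a + 2*a²)
((15 + 36)*(-30) + m)*(-4804 + Z(177)) = ((15 + 36)*(-30) + 2945)*(-4804 + (-28 + 177 + 2*177²)) = (51*(-30) + 2945)*(-4804 + (-28 + 177 + 2*31329)) = (-1530 + 2945)*(-4804 + (-28 + 177 + 62658)) = 1415*(-4804 + 62807) = 1415*58003 = 82074245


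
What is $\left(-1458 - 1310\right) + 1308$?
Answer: $-1460$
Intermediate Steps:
$\left(-1458 - 1310\right) + 1308 = -2768 + 1308 = -1460$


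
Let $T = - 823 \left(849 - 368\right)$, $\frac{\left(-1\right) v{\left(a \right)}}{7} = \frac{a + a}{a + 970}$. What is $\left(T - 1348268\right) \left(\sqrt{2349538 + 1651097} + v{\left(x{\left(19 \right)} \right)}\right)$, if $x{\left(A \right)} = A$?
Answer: $\frac{463938846}{989} - 5232393 \sqrt{444515} \approx -3.4881 \cdot 10^{9}$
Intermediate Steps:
$v{\left(a \right)} = - \frac{14 a}{970 + a}$ ($v{\left(a \right)} = - 7 \frac{a + a}{a + 970} = - 7 \frac{2 a}{970 + a} = - \frac{14 a}{970 + a}$)
$T = -395863$ ($T = \left(-823\right) 481 = -395863$)
$\left(T - 1348268\right) \left(\sqrt{2349538 + 1651097} + v{\left(x{\left(19 \right)} \right)}\right) = \left(-395863 - 1348268\right) \left(\sqrt{2349538 + 1651097} - \frac{266}{970 + 19}\right) = - 1744131 \left(\sqrt{4000635} - \frac{266}{989}\right) = - 1744131 \left(3 \sqrt{444515} - 266 \cdot \frac{1}{989}\right) = - 1744131 \left(3 \sqrt{444515} - \frac{266}{989}\right) = - 1744131 \left(- \frac{266}{989} + 3 \sqrt{444515}\right) = \frac{463938846}{989} - 5232393 \sqrt{444515}$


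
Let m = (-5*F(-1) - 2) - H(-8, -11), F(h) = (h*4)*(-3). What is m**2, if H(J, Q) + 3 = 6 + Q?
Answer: 2916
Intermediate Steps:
F(h) = -12*h (F(h) = (4*h)*(-3) = -12*h)
H(J, Q) = 3 + Q (H(J, Q) = -3 + (6 + Q) = 3 + Q)
m = -54 (m = (-(-60)*(-1) - 2) - (3 - 11) = (-5*12 - 2) - 1*(-8) = (-60 - 2) + 8 = -62 + 8 = -54)
m**2 = (-54)**2 = 2916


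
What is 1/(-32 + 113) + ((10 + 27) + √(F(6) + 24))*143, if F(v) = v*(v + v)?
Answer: 428572/81 + 572*√6 ≈ 6692.1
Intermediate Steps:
F(v) = 2*v² (F(v) = v*(2*v) = 2*v²)
1/(-32 + 113) + ((10 + 27) + √(F(6) + 24))*143 = 1/(-32 + 113) + ((10 + 27) + √(2*6² + 24))*143 = 1/81 + (37 + √(2*36 + 24))*143 = 1/81 + (37 + √(72 + 24))*143 = 1/81 + (37 + √96)*143 = 1/81 + (37 + 4*√6)*143 = 1/81 + (5291 + 572*√6) = 428572/81 + 572*√6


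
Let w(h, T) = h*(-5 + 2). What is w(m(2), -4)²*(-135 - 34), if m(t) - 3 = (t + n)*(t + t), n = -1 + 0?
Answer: -74529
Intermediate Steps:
n = -1
m(t) = 3 + 2*t*(-1 + t) (m(t) = 3 + (t - 1)*(t + t) = 3 + (-1 + t)*(2*t) = 3 + 2*t*(-1 + t))
w(h, T) = -3*h (w(h, T) = h*(-3) = -3*h)
w(m(2), -4)²*(-135 - 34) = (-3*(3 - 2*2 + 2*2²))²*(-135 - 34) = (-3*(3 - 4 + 2*4))²*(-169) = (-3*(3 - 4 + 8))²*(-169) = (-3*7)²*(-169) = (-21)²*(-169) = 441*(-169) = -74529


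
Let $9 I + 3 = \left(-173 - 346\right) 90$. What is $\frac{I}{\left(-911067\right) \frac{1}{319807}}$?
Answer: $\frac{4979714797}{2733201} \approx 1821.9$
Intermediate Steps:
$I = - \frac{15571}{3}$ ($I = - \frac{1}{3} + \frac{\left(-173 - 346\right) 90}{9} = - \frac{1}{3} + \frac{\left(-519\right) 90}{9} = - \frac{1}{3} + \frac{1}{9} \left(-46710\right) = - \frac{1}{3} - 5190 = - \frac{15571}{3} \approx -5190.3$)
$\frac{I}{\left(-911067\right) \frac{1}{319807}} = - \frac{15571}{3 \left(- \frac{911067}{319807}\right)} = \left(- \frac{15571}{3}\right) \left(- \frac{319807}{911067}\right) = \frac{4979714797}{2733201}$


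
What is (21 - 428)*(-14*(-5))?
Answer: -28490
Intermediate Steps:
(21 - 428)*(-14*(-5)) = -407*70 = -28490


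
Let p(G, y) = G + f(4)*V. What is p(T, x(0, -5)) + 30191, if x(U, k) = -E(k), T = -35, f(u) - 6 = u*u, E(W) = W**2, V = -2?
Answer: 30112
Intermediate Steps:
f(u) = 6 + u**2 (f(u) = 6 + u*u = 6 + u**2)
x(U, k) = -k**2
p(G, y) = -44 + G (p(G, y) = G + (6 + 4**2)*(-2) = G + (6 + 16)*(-2) = G + 22*(-2) = G - 44 = -44 + G)
p(T, x(0, -5)) + 30191 = (-44 - 35) + 30191 = -79 + 30191 = 30112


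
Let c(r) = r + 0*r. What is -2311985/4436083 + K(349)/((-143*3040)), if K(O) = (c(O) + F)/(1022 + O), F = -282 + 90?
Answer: -1377946345888231/2643910436412960 ≈ -0.52118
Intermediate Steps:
c(r) = r (c(r) = r + 0 = r)
F = -192
K(O) = (-192 + O)/(1022 + O) (K(O) = (O - 192)/(1022 + O) = (-192 + O)/(1022 + O))
-2311985/4436083 + K(349)/((-143*3040)) = -2311985/4436083 + ((-192 + 349)/(1022 + 349))/((-143*3040)) = -2311985*1/4436083 + (157/1371)/(-434720) = -2311985/4436083 + ((1/1371)*157)*(-1/434720) = -2311985/4436083 + (157/1371)*(-1/434720) = -2311985/4436083 - 157/596001120 = -1377946345888231/2643910436412960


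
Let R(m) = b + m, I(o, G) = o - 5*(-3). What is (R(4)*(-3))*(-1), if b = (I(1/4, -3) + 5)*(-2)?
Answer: -219/2 ≈ -109.50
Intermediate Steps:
I(o, G) = 15 + o (I(o, G) = o + 15 = 15 + o)
b = -81/2 (b = ((15 + 1/4) + 5)*(-2) = ((15 + ¼) + 5)*(-2) = (61/4 + 5)*(-2) = (81/4)*(-2) = -81/2 ≈ -40.500)
R(m) = -81/2 + m
(R(4)*(-3))*(-1) = ((-81/2 + 4)*(-3))*(-1) = -73/2*(-3)*(-1) = (219/2)*(-1) = -219/2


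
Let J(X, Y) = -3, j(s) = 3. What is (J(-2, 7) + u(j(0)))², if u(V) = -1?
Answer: 16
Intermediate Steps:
(J(-2, 7) + u(j(0)))² = (-3 - 1)² = (-4)² = 16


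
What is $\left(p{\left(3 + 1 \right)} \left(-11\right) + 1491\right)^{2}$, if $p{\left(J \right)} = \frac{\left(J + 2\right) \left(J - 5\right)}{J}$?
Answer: $\frac{9090225}{4} \approx 2.2726 \cdot 10^{6}$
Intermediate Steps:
$p{\left(J \right)} = \frac{\left(-5 + J\right) \left(2 + J\right)}{J}$ ($p{\left(J \right)} = \frac{\left(2 + J\right) \left(-5 + J\right)}{J} = \frac{\left(-5 + J\right) \left(2 + J\right)}{J}$)
$\left(p{\left(3 + 1 \right)} \left(-11\right) + 1491\right)^{2} = \left(\left(-3 + \left(3 + 1\right) - \frac{10}{3 + 1}\right) \left(-11\right) + 1491\right)^{2} = \left(\left(-3 + 4 - \frac{10}{4}\right) \left(-11\right) + 1491\right)^{2} = \left(\left(-3 + 4 - \frac{5}{2}\right) \left(-11\right) + 1491\right)^{2} = \left(\left(- \frac{3}{2}\right) \left(-11\right) + 1491\right)^{2} = \left(\frac{33}{2} + 1491\right)^{2} = \left(\frac{3015}{2}\right)^{2} = \frac{9090225}{4}$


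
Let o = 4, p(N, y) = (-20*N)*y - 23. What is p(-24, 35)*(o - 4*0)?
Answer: 67108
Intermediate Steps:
p(N, y) = -23 - 20*N*y (p(N, y) = -20*N*y - 23 = -23 - 20*N*y)
p(-24, 35)*(o - 4*0) = (-23 - 20*(-24)*35)*(4 - 4*0) = (-23 + 16800)*(4 + 0) = 16777*4 = 67108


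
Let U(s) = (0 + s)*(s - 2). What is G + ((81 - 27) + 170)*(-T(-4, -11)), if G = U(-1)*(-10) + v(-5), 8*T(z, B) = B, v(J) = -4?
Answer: 274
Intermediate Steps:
T(z, B) = B/8
U(s) = s*(-2 + s)
G = -34 (G = -(-2 - 1)*(-10) - 4 = -1*(-3)*(-10) - 4 = 3*(-10) - 4 = -30 - 4 = -34)
G + ((81 - 27) + 170)*(-T(-4, -11)) = -34 + ((81 - 27) + 170)*(-(-11)/8) = -34 + (54 + 170)*(-1*(-11/8)) = -34 + 224*(11/8) = -34 + 308 = 274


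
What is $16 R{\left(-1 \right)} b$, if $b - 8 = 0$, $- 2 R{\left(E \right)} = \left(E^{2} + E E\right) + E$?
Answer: $-64$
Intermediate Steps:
$R{\left(E \right)} = - E^{2} - \frac{E}{2}$ ($R{\left(E \right)} = - \frac{\left(E^{2} + E E\right) + E}{2} = - \frac{\left(E^{2} + E^{2}\right) + E}{2} = - \frac{2 E^{2} + E}{2} = - \frac{E + 2 E^{2}}{2} = - E^{2} - \frac{E}{2}$)
$b = 8$ ($b = 8 + 0 = 8$)
$16 R{\left(-1 \right)} b = 16 \left(\left(-1\right) \left(-1\right) \left(\frac{1}{2} - 1\right)\right) 8 = 16 \left(\left(-1\right) \left(-1\right) \left(- \frac{1}{2}\right)\right) 8 = 16 \left(- \frac{1}{2}\right) 8 = \left(-8\right) 8 = -64$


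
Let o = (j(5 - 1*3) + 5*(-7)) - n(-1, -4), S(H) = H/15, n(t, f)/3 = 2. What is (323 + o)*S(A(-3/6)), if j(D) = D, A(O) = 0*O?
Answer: 0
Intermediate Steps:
A(O) = 0
n(t, f) = 6 (n(t, f) = 3*2 = 6)
S(H) = H/15 (S(H) = H*(1/15) = H/15)
o = -39 (o = ((5 - 1*3) + 5*(-7)) - 1*6 = ((5 - 3) - 35) - 6 = (2 - 35) - 6 = -33 - 6 = -39)
(323 + o)*S(A(-3/6)) = (323 - 39)*((1/15)*0) = 284*0 = 0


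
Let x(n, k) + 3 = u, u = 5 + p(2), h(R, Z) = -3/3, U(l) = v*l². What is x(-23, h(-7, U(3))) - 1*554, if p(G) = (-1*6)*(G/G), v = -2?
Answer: -558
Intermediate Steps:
p(G) = -6 (p(G) = -6*1 = -6)
U(l) = -2*l²
h(R, Z) = -1 (h(R, Z) = -3*⅓ = -1)
u = -1 (u = 5 - 6 = -1)
x(n, k) = -4 (x(n, k) = -3 - 1 = -4)
x(-23, h(-7, U(3))) - 1*554 = -4 - 1*554 = -4 - 554 = -558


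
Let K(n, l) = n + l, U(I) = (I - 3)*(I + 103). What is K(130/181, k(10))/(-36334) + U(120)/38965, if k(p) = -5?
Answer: 171616459189/256251530110 ≈ 0.66972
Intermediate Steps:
U(I) = (-3 + I)*(103 + I)
K(n, l) = l + n
K(130/181, k(10))/(-36334) + U(120)/38965 = (-5 + 130/181)/(-36334) + (-309 + 120**2 + 100*120)/38965 = (-5 + 130*(1/181))*(-1/36334) + (-309 + 14400 + 12000)*(1/38965) = (-5 + 130/181)*(-1/36334) + 26091*(1/38965) = -775/181*(-1/36334) + 26091/38965 = 775/6576454 + 26091/38965 = 171616459189/256251530110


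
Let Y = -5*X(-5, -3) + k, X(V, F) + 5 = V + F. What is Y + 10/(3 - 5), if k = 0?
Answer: 60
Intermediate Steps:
X(V, F) = -5 + F + V (X(V, F) = -5 + (V + F) = -5 + (F + V) = -5 + F + V)
Y = 65 (Y = -5*(-5 - 3 - 5) + 0 = -5*(-13) + 0 = 65 + 0 = 65)
Y + 10/(3 - 5) = 65 + 10/(3 - 5) = 65 + 10/(-2) = 65 + 10*(-½) = 65 - 5 = 60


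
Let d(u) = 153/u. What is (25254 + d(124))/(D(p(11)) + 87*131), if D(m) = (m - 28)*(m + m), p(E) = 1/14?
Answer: 153450801/69223930 ≈ 2.2167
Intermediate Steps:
p(E) = 1/14
D(m) = 2*m*(-28 + m) (D(m) = (-28 + m)*(2*m) = 2*m*(-28 + m))
(25254 + d(124))/(D(p(11)) + 87*131) = (25254 + 153/124)/(2*(1/14)*(-28 + 1/14) + 87*131) = (25254 + 153*(1/124))/(2*(1/14)*(-391/14) + 11397) = (25254 + 153/124)/(-391/98 + 11397) = 3131649/(124*(1116515/98)) = (3131649/124)*(98/1116515) = 153450801/69223930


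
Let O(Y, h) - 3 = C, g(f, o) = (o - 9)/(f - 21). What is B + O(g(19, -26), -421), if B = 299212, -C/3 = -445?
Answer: 300550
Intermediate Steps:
C = 1335 (C = -3*(-445) = 1335)
g(f, o) = (-9 + o)/(-21 + f)
O(Y, h) = 1338 (O(Y, h) = 3 + 1335 = 1338)
B + O(g(19, -26), -421) = 299212 + 1338 = 300550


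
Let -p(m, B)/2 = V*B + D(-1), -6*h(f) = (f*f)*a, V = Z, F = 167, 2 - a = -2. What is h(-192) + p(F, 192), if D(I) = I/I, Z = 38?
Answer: -39170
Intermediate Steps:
a = 4 (a = 2 - 1*(-2) = 2 + 2 = 4)
D(I) = 1
V = 38
h(f) = -2*f²/3 (h(f) = -f*f*4/6 = -f²*4/6 = -2*f²/3)
p(m, B) = -2 - 76*B (p(m, B) = -2*(38*B + 1) = -2*(1 + 38*B) = -2 - 76*B)
h(-192) + p(F, 192) = -⅔*(-192)² + (-2 - 76*192) = -⅔*36864 + (-2 - 14592) = -24576 - 14594 = -39170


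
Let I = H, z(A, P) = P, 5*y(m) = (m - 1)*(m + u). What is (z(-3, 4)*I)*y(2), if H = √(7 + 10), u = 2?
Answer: 16*√17/5 ≈ 13.194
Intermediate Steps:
y(m) = (-1 + m)*(2 + m)/5 (y(m) = ((m - 1)*(m + 2))/5 = ((-1 + m)*(2 + m))/5 = (-1 + m)*(2 + m)/5)
H = √17 ≈ 4.1231
I = √17 ≈ 4.1231
(z(-3, 4)*I)*y(2) = (4*√17)*(-⅖ + (⅕)*2 + (⅕)*2²) = (4*√17)*(-⅖ + ⅖ + (⅕)*4) = (4*√17)*(-⅖ + ⅖ + ⅘) = (4*√17)*(⅘) = 16*√17/5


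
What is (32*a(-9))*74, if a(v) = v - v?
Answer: 0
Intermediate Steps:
a(v) = 0
(32*a(-9))*74 = (32*0)*74 = 0*74 = 0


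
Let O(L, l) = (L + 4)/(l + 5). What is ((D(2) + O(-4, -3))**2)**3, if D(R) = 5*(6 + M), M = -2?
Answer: 64000000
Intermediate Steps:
O(L, l) = (4 + L)/(5 + l)
D(R) = 20 (D(R) = 5*(6 - 2) = 5*4 = 20)
((D(2) + O(-4, -3))**2)**3 = ((20 + (4 - 4)/(5 - 3))**2)**3 = ((20 + 0/2)**2)**3 = ((20 + (1/2)*0)**2)**3 = ((20 + 0)**2)**3 = (20**2)**3 = 400**3 = 64000000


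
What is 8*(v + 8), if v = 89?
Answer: 776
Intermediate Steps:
8*(v + 8) = 8*(89 + 8) = 8*97 = 776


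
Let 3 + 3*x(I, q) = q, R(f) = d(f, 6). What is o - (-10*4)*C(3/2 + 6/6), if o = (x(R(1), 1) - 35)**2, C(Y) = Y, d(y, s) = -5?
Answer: 12349/9 ≈ 1372.1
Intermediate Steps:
R(f) = -5
x(I, q) = -1 + q/3
o = 11449/9 (o = ((-1 + (1/3)*1) - 35)**2 = ((-1 + 1/3) - 35)**2 = (-2/3 - 35)**2 = (-107/3)**2 = 11449/9 ≈ 1272.1)
o - (-10*4)*C(3/2 + 6/6) = 11449/9 - (-10*4)*(3/2 + 6/6) = 11449/9 - (-40)*(3*(1/2) + 6*(1/6)) = 11449/9 - (-40)*(3/2 + 1) = 11449/9 - (-40)*5/2 = 11449/9 - 1*(-100) = 11449/9 + 100 = 12349/9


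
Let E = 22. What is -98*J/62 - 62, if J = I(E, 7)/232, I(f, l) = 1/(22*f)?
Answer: -215817585/3480928 ≈ -62.000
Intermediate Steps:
I(f, l) = 1/(22*f)
J = 1/112288 (J = ((1/22)/22)/232 = ((1/22)*(1/22))*(1/232) = (1/484)*(1/232) = 1/112288 ≈ 8.9057e-6)
-98*J/62 - 62 = -49/(56144*62) - 62 = -98*1/6961856 - 62 = -49/3480928 - 62 = -215817585/3480928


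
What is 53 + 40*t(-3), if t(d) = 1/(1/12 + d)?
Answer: 275/7 ≈ 39.286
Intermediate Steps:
t(d) = 1/(1/12 + d)
53 + 40*t(-3) = 53 + 40*(12/(1 + 12*(-3))) = 53 + 40*(12/(1 - 36)) = 53 + 40*(12/(-35)) = 53 + 40*(12*(-1/35)) = 53 + 40*(-12/35) = 53 - 96/7 = 275/7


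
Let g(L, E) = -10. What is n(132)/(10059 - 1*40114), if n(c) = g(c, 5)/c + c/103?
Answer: -8197/204313890 ≈ -4.0120e-5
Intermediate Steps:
n(c) = -10/c + c/103
n(132)/(10059 - 1*40114) = (-10/132 + (1/103)*132)/(10059 - 1*40114) = (-10*1/132 + 132/103)/(10059 - 40114) = (-5/66 + 132/103)/(-30055) = (8197/6798)*(-1/30055) = -8197/204313890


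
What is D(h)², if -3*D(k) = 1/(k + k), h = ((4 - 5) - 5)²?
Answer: 1/46656 ≈ 2.1433e-5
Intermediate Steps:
h = 36 (h = (-1 - 5)² = (-6)² = 36)
D(k) = -1/(6*k) (D(k) = -1/(3*(k + k)) = -1/(2*k)/3 = -1/(6*k))
D(h)² = (-⅙/36)² = (-⅙*1/36)² = (-1/216)² = 1/46656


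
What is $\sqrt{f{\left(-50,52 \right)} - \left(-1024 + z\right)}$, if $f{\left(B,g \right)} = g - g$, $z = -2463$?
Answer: $\sqrt{3487} \approx 59.051$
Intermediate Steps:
$f{\left(B,g \right)} = 0$
$\sqrt{f{\left(-50,52 \right)} - \left(-1024 + z\right)} = \sqrt{0 - -3487} = \sqrt{0 + \left(\left(-121 + 1145\right) + 2463\right)} = \sqrt{0 + \left(1024 + 2463\right)} = \sqrt{0 + 3487} = \sqrt{3487}$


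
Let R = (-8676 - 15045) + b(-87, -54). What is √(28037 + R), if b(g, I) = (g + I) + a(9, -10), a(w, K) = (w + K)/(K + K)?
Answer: √417505/10 ≈ 64.615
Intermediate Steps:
a(w, K) = (K + w)/(2*K) (a(w, K) = (K + w)/((2*K)) = (K + w)*(1/(2*K)) = (K + w)/(2*K))
b(g, I) = 1/20 + I + g (b(g, I) = (g + I) + (½)*(-10 + 9)/(-10) = (I + g) + (½)*(-⅒)*(-1) = (I + g) + 1/20 = 1/20 + I + g)
R = -477239/20 (R = (-8676 - 15045) + (1/20 - 54 - 87) = -23721 - 2819/20 = -477239/20 ≈ -23862.)
√(28037 + R) = √(28037 - 477239/20) = √(83501/20) = √417505/10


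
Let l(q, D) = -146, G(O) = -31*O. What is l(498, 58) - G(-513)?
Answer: -16049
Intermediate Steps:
l(498, 58) - G(-513) = -146 - (-31)*(-513) = -146 - 1*15903 = -146 - 15903 = -16049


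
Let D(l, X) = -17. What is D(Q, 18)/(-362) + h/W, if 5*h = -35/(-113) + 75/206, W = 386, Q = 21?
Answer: 76942915/1626340748 ≈ 0.047310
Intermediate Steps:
h = 3137/23278 (h = (-35/(-113) + 75/206)/5 = (-35*(-1/113) + 75*(1/206))/5 = (35/113 + 75/206)/5 = (1/5)*(15685/23278) = 3137/23278 ≈ 0.13476)
D(Q, 18)/(-362) + h/W = -17/(-362) + (3137/23278)/386 = -17*(-1/362) + (3137/23278)*(1/386) = 17/362 + 3137/8985308 = 76942915/1626340748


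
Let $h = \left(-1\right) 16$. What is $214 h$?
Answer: $-3424$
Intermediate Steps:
$h = -16$
$214 h = 214 \left(-16\right) = -3424$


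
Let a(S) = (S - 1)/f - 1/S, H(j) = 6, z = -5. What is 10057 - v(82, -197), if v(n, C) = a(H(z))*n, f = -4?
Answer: 61039/6 ≈ 10173.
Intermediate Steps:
a(S) = ¼ - 1/S - S/4 (a(S) = (S - 1)/(-4) - 1/S = (-1 + S)*(-¼) - 1/S = (¼ - S/4) - 1/S = ¼ - 1/S - S/4)
v(n, C) = -17*n/12 (v(n, C) = ((¼)*(-4 + 6 - 1*6²)/6)*n = ((¼)*(⅙)*(-4 + 6 - 1*36))*n = ((¼)*(⅙)*(-4 + 6 - 36))*n = ((¼)*(⅙)*(-34))*n = -17*n/12)
10057 - v(82, -197) = 10057 - (-17)*82/12 = 10057 - 1*(-697/6) = 10057 + 697/6 = 61039/6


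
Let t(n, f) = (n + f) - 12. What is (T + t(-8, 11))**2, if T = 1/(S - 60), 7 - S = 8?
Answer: 302500/3721 ≈ 81.295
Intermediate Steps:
S = -1 (S = 7 - 1*8 = 7 - 8 = -1)
T = -1/61 (T = 1/(-1 - 60) = 1/(-61) = -1/61 ≈ -0.016393)
t(n, f) = -12 + f + n (t(n, f) = (f + n) - 12 = -12 + f + n)
(T + t(-8, 11))**2 = (-1/61 + (-12 + 11 - 8))**2 = (-1/61 - 9)**2 = (-550/61)**2 = 302500/3721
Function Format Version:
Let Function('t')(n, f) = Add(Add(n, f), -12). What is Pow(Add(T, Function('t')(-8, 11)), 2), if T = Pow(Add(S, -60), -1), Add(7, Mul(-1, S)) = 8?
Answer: Rational(302500, 3721) ≈ 81.295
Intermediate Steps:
S = -1 (S = Add(7, Mul(-1, 8)) = Add(7, -8) = -1)
T = Rational(-1, 61) (T = Pow(Add(-1, -60), -1) = Pow(-61, -1) = Rational(-1, 61) ≈ -0.016393)
Function('t')(n, f) = Add(-12, f, n) (Function('t')(n, f) = Add(Add(f, n), -12) = Add(-12, f, n))
Pow(Add(T, Function('t')(-8, 11)), 2) = Pow(Add(Rational(-1, 61), Add(-12, 11, -8)), 2) = Pow(Add(Rational(-1, 61), -9), 2) = Pow(Rational(-550, 61), 2) = Rational(302500, 3721)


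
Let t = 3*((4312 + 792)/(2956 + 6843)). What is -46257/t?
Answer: -151090781/5104 ≈ -29602.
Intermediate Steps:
t = 15312/9799 (t = 3*(5104/9799) = 15312/9799 ≈ 1.5626)
-46257/t = -46257/15312/9799 = -46257*9799/15312 = -151090781/5104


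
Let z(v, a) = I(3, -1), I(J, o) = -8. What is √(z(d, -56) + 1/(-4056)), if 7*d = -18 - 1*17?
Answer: I*√194694/156 ≈ 2.8285*I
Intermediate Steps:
d = -5 (d = (-18 - 1*17)/7 = (-18 - 17)/7 = (⅐)*(-35) = -5)
z(v, a) = -8
√(z(d, -56) + 1/(-4056)) = √(-8 + 1/(-4056)) = √(-8 - 1/4056) = √(-32449/4056) = I*√194694/156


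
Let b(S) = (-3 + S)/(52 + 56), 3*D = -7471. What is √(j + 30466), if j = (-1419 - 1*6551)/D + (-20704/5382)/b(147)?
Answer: 4*√85515001405418598/6701487 ≈ 174.55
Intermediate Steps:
D = -7471/3 (D = (⅓)*(-7471) = -7471/3 ≈ -2490.3)
b(S) = -1/36 + S/108 (b(S) = (-3 + S)/108 = (-3 + S)*(1/108) = -1/36 + S/108)
j = 2112322/6701487 (j = (-1419 - 1*6551)/(-7471/3) + (-20704/5382)/(-1/36 + (1/108)*147) = (-1419 - 6551)*(-3/7471) + (-20704*1/5382)/(-1/36 + 49/36) = -7970*(-3/7471) - 10352/(2691*4/3) = 23910/7471 - 10352/2691*¾ = 23910/7471 - 2588/897 = 2112322/6701487 ≈ 0.31520)
√(j + 30466) = √(2112322/6701487 + 30466) = √(204169615264/6701487) = 4*√85515001405418598/6701487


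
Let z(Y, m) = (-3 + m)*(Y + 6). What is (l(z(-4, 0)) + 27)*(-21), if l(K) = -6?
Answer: -441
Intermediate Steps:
z(Y, m) = (-3 + m)*(6 + Y)
(l(z(-4, 0)) + 27)*(-21) = (-6 + 27)*(-21) = 21*(-21) = -441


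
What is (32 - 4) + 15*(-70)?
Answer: -1022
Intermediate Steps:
(32 - 4) + 15*(-70) = 28 - 1050 = -1022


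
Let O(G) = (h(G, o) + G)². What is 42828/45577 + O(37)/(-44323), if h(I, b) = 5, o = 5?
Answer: 1817867616/2020109371 ≈ 0.89989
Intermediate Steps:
O(G) = (5 + G)²
42828/45577 + O(37)/(-44323) = 42828/45577 + (5 + 37)²/(-44323) = 42828*(1/45577) + 42²*(-1/44323) = 42828/45577 + 1764*(-1/44323) = 42828/45577 - 1764/44323 = 1817867616/2020109371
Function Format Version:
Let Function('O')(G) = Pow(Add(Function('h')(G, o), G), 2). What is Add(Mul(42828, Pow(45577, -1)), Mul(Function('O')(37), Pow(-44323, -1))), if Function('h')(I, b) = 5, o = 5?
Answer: Rational(1817867616, 2020109371) ≈ 0.89989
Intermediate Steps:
Function('O')(G) = Pow(Add(5, G), 2)
Add(Mul(42828, Pow(45577, -1)), Mul(Function('O')(37), Pow(-44323, -1))) = Add(Mul(42828, Pow(45577, -1)), Mul(Pow(Add(5, 37), 2), Pow(-44323, -1))) = Add(Mul(42828, Rational(1, 45577)), Mul(Pow(42, 2), Rational(-1, 44323))) = Add(Rational(42828, 45577), Mul(1764, Rational(-1, 44323))) = Add(Rational(42828, 45577), Rational(-1764, 44323)) = Rational(1817867616, 2020109371)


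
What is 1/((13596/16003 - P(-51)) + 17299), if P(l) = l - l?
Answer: 16003/276849493 ≈ 5.7804e-5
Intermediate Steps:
P(l) = 0
1/((13596/16003 - P(-51)) + 17299) = 1/((13596/16003 - 1*0) + 17299) = 1/((13596*(1/16003) + 0) + 17299) = 1/((13596/16003 + 0) + 17299) = 1/(13596/16003 + 17299) = 1/(276849493/16003) = 16003/276849493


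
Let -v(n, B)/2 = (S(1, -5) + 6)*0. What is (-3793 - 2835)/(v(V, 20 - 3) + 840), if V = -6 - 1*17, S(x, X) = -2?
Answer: -1657/210 ≈ -7.8905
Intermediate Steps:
V = -23 (V = -6 - 17 = -23)
v(n, B) = 0 (v(n, B) = -2*(-2 + 6)*0 = -8*0 = -2*0 = 0)
(-3793 - 2835)/(v(V, 20 - 3) + 840) = (-3793 - 2835)/(0 + 840) = -6628/840 = -6628*1/840 = -1657/210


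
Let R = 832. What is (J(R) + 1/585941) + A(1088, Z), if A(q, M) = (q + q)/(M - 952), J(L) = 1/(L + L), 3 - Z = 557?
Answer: -1060363869947/734179385472 ≈ -1.4443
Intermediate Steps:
Z = -554 (Z = 3 - 1*557 = 3 - 557 = -554)
J(L) = 1/(2*L)
A(q, M) = 2*q/(-952 + M) (A(q, M) = (2*q)/(-952 + M) = 2*q/(-952 + M))
(J(R) + 1/585941) + A(1088, Z) = ((½)/832 + 1/585941) + 2*1088/(-952 - 554) = ((½)*(1/832) + 1/585941) + 2*1088/(-1506) = (1/1664 + 1/585941) + 2*1088*(-1/1506) = 587605/975005824 - 1088/753 = -1060363869947/734179385472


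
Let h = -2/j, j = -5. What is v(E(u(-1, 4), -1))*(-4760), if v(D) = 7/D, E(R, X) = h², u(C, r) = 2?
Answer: -208250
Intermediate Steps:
h = ⅖ (h = -2/(-5) = -2*(-⅕) = ⅖ ≈ 0.40000)
E(R, X) = 4/25 (E(R, X) = (⅖)² = 4/25)
v(E(u(-1, 4), -1))*(-4760) = (7/(4/25))*(-4760) = (7*(25/4))*(-4760) = (175/4)*(-4760) = -208250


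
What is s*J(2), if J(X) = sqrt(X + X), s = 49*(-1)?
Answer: -98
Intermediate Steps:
s = -49
J(X) = sqrt(2)*sqrt(X) (J(X) = sqrt(2*X) = sqrt(2)*sqrt(X))
s*J(2) = -49*sqrt(2)*sqrt(2) = -49*2 = -98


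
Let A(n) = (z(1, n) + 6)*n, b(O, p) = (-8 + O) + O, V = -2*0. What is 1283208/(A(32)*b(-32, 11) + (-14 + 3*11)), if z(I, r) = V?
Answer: -1283208/13805 ≈ -92.952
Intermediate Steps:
V = 0
z(I, r) = 0
b(O, p) = -8 + 2*O
A(n) = 6*n (A(n) = (0 + 6)*n = 6*n)
1283208/(A(32)*b(-32, 11) + (-14 + 3*11)) = 1283208/((6*32)*(-8 + 2*(-32)) + (-14 + 3*11)) = 1283208/(192*(-8 - 64) + (-14 + 33)) = 1283208/(192*(-72) + 19) = 1283208/(-13824 + 19) = 1283208/(-13805) = 1283208*(-1/13805) = -1283208/13805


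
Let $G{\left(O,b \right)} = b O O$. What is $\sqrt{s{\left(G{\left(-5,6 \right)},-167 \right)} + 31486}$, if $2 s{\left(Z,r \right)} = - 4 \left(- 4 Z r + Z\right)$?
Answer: $i \sqrt{169214} \approx 411.36 i$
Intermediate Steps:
$G{\left(O,b \right)} = b O^{2}$ ($G{\left(O,b \right)} = O b O = b O^{2}$)
$s{\left(Z,r \right)} = - 2 Z + 8 Z r$ ($s{\left(Z,r \right)} = \frac{\left(-4\right) \left(- 4 Z r + Z\right)}{2} = \frac{\left(-4\right) \left(Z - 4 Z r\right)}{2} = \frac{- 4 Z + 16 Z r}{2} = - 2 Z + 8 Z r$)
$\sqrt{s{\left(G{\left(-5,6 \right)},-167 \right)} + 31486} = \sqrt{2 \cdot 6 \left(-5\right)^{2} \left(-1 + 4 \left(-167\right)\right) + 31486} = \sqrt{2 \cdot 6 \cdot 25 \left(-1 - 668\right) + 31486} = \sqrt{2 \cdot 150 \left(-669\right) + 31486} = \sqrt{-200700 + 31486} = \sqrt{-169214} = i \sqrt{169214}$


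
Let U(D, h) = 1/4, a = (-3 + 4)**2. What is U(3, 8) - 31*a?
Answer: -123/4 ≈ -30.750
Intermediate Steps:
a = 1 (a = 1**2 = 1)
U(D, h) = 1/4 (U(D, h) = 1*(1/4) = 1/4)
U(3, 8) - 31*a = 1/4 - 31*1 = 1/4 - 31 = -123/4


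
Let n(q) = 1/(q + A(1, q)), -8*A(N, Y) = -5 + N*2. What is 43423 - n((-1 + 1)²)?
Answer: 130261/3 ≈ 43420.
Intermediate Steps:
A(N, Y) = 5/8 - N/4 (A(N, Y) = -(-5 + N*2)/8 = -(-5 + 2*N)/8 = 5/8 - N/4)
n(q) = 1/(3/8 + q) (n(q) = 1/(q + (5/8 - ¼*1)) = 1/(q + (5/8 - ¼)) = 1/(q + 3/8) = 1/(3/8 + q))
43423 - n((-1 + 1)²) = 43423 - 8/(3 + 8*(-1 + 1)²) = 43423 - 8/(3 + 8*0²) = 43423 - 8/(3 + 8*0) = 43423 - 8/(3 + 0) = 43423 - 8/3 = 130261/3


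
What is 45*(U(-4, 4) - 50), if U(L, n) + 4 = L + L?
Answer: -2790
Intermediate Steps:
U(L, n) = -4 + 2*L (U(L, n) = -4 + (L + L) = -4 + 2*L)
45*(U(-4, 4) - 50) = 45*((-4 + 2*(-4)) - 50) = 45*((-4 - 8) - 50) = 45*(-12 - 50) = 45*(-62) = -2790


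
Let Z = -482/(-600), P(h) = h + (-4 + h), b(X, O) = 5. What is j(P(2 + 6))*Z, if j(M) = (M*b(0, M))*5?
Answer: 241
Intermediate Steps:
P(h) = -4 + 2*h
j(M) = 25*M (j(M) = (M*5)*5 = (5*M)*5 = 25*M)
Z = 241/300 (Z = -482*(-1/600) = 241/300 ≈ 0.80333)
j(P(2 + 6))*Z = (25*(-4 + 2*(2 + 6)))*(241/300) = (25*(-4 + 2*8))*(241/300) = (25*(-4 + 16))*(241/300) = (25*12)*(241/300) = 300*(241/300) = 241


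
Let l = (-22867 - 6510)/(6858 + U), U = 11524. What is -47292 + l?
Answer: -869350921/18382 ≈ -47294.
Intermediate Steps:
l = -29377/18382 (l = (-22867 - 6510)/(6858 + 11524) = -29377/18382 ≈ -1.5981)
-47292 + l = -47292 - 29377/18382 = -869350921/18382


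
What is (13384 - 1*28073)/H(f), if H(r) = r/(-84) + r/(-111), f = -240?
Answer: -3804451/1300 ≈ -2926.5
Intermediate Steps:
H(r) = -65*r/3108 (H(r) = r*(-1/84) + r*(-1/111) = -r/84 - r/111 = -65*r/3108)
(13384 - 1*28073)/H(f) = (13384 - 1*28073)/((-65/3108*(-240))) = (13384 - 28073)/(1300/259) = -14689*259/1300 = -3804451/1300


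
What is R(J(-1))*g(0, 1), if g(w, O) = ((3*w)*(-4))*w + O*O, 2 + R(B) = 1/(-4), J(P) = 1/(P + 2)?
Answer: -9/4 ≈ -2.2500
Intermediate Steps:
J(P) = 1/(2 + P)
R(B) = -9/4 (R(B) = -2 + 1/(-4) = -2 - 1/4 = -9/4)
g(w, O) = O**2 - 12*w**2 (g(w, O) = (-12*w)*w + O**2 = -12*w**2 + O**2 = O**2 - 12*w**2)
R(J(-1))*g(0, 1) = -9*(1**2 - 12*0**2)/4 = -9*(1 - 12*0)/4 = -9*(1 + 0)/4 = -9/4*1 = -9/4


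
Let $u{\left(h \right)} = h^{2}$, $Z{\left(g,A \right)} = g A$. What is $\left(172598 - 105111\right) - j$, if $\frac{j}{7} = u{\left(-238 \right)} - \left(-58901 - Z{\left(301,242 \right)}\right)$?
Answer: $-1251222$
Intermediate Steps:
$Z{\left(g,A \right)} = A g$
$j = 1318709$ ($j = 7 \left(\left(-238\right)^{2} - \left(-58901 - 242 \cdot 301\right)\right) = 7 \left(56644 - \left(-58901 - 72842\right)\right) = 7 \left(56644 - -131743\right) = 7 \left(56644 + 131743\right) = 7 \cdot 188387 = 1318709$)
$\left(172598 - 105111\right) - j = \left(172598 - 105111\right) - 1318709 = 67487 - 1318709 = -1251222$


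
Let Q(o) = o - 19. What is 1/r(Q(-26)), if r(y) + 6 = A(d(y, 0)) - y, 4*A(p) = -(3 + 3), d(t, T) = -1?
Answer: 2/75 ≈ 0.026667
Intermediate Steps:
Q(o) = -19 + o
A(p) = -3/2 (A(p) = (-(3 + 3))/4 = (-1*6)/4 = (¼)*(-6) = -3/2)
r(y) = -15/2 - y (r(y) = -6 + (-3/2 - y) = -15/2 - y)
1/r(Q(-26)) = 1/(-15/2 - (-19 - 26)) = 1/(-15/2 - 1*(-45)) = 1/(-15/2 + 45) = 1/(75/2) = 2/75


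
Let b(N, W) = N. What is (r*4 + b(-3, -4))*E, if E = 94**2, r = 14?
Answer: 468308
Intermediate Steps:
E = 8836
(r*4 + b(-3, -4))*E = (14*4 - 3)*8836 = (56 - 3)*8836 = 53*8836 = 468308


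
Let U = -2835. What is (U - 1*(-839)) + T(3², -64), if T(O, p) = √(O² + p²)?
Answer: -1996 + √4177 ≈ -1931.4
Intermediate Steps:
(U - 1*(-839)) + T(3², -64) = (-2835 - 1*(-839)) + √((3²)² + (-64)²) = (-2835 + 839) + √(9² + 4096) = -1996 + √(81 + 4096) = -1996 + √4177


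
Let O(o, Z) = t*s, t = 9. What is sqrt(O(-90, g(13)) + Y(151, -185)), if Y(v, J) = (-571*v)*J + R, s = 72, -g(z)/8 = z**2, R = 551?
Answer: 2*sqrt(3988021) ≈ 3994.0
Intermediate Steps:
g(z) = -8*z**2
Y(v, J) = 551 - 571*J*v (Y(v, J) = (-571*v)*J + 551 = -571*J*v + 551 = 551 - 571*J*v)
O(o, Z) = 648 (O(o, Z) = 9*72 = 648)
sqrt(O(-90, g(13)) + Y(151, -185)) = sqrt(648 + (551 - 571*(-185)*151)) = sqrt(648 + (551 + 15950885)) = sqrt(648 + 15951436) = sqrt(15952084) = 2*sqrt(3988021)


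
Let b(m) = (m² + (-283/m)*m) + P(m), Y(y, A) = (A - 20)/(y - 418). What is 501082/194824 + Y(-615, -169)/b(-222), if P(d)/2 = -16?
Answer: 1408181014825/547509308836 ≈ 2.5720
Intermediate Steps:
P(d) = -32 (P(d) = 2*(-16) = -32)
Y(y, A) = (-20 + A)/(-418 + y)
b(m) = -315 + m² (b(m) = (m² + (-283/m)*m) - 32 = (m² - 283) - 32 = (-283 + m²) - 32 = -315 + m²)
501082/194824 + Y(-615, -169)/b(-222) = 501082/194824 + ((-20 - 169)/(-418 - 615))/(-315 + (-222)²) = 501082*(1/194824) + (-189/(-1033))/(-315 + 49284) = 250541/97412 - 1/1033*(-189)/48969 = 250541/97412 + (189/1033)*(1/48969) = 250541/97412 + 21/5620553 = 1408181014825/547509308836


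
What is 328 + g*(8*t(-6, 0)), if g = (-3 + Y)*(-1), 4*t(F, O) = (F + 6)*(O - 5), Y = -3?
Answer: 328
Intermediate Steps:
t(F, O) = (-5 + O)*(6 + F)/4 (t(F, O) = ((F + 6)*(O - 5))/4 = ((6 + F)*(-5 + O))/4 = ((-5 + O)*(6 + F))/4 = (-5 + O)*(6 + F)/4)
g = 6 (g = (-3 - 3)*(-1) = -6*(-1) = 6)
328 + g*(8*t(-6, 0)) = 328 + 6*(8*(-15/2 - 5/4*(-6) + (3/2)*0 + (¼)*(-6)*0)) = 328 + 6*(8*(-15/2 + 15/2 + 0 + 0)) = 328 + 6*(8*0) = 328 + 6*0 = 328 + 0 = 328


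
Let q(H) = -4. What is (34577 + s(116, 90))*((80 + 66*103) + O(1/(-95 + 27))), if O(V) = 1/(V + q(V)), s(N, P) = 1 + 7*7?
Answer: 65016555502/273 ≈ 2.3816e+8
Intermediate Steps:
s(N, P) = 50 (s(N, P) = 1 + 49 = 50)
O(V) = 1/(-4 + V) (O(V) = 1/(V - 4) = 1/(-4 + V))
(34577 + s(116, 90))*((80 + 66*103) + O(1/(-95 + 27))) = (34577 + 50)*((80 + 66*103) + 1/(-4 + 1/(-95 + 27))) = 34627*((80 + 6798) + 1/(-4 + 1/(-68))) = 34627*(6878 + 1/(-4 - 1/68)) = 34627*(6878 + 1/(-273/68)) = 34627*(6878 - 68/273) = 34627*(1877626/273) = 65016555502/273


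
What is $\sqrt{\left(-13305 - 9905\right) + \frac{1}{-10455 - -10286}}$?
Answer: $\frac{i \sqrt{3922491}}{13} \approx 152.35 i$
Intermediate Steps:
$\sqrt{\left(-13305 - 9905\right) + \frac{1}{-10455 - -10286}} = \sqrt{-23210 + \frac{1}{-10455 + \left(-13001 + 23287\right)}} = \sqrt{-23210 + \frac{1}{-10455 + 10286}} = \sqrt{-23210 + \frac{1}{-169}} = \sqrt{-23210 - \frac{1}{169}} = \sqrt{- \frac{3922491}{169}} = \frac{i \sqrt{3922491}}{13}$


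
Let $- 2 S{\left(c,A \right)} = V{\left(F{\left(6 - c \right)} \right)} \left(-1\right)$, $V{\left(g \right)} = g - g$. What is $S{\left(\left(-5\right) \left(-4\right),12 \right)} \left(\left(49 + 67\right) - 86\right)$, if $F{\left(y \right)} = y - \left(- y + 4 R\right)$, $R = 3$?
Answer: $0$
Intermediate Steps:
$F{\left(y \right)} = -12 + 2 y$ ($F{\left(y \right)} = y + \left(\left(-4\right) 3 + y\right) = y + \left(-12 + y\right) = -12 + 2 y$)
$V{\left(g \right)} = 0$
$S{\left(c,A \right)} = 0$ ($S{\left(c,A \right)} = - \frac{0 \left(-1\right)}{2} = \left(- \frac{1}{2}\right) 0 = 0$)
$S{\left(\left(-5\right) \left(-4\right),12 \right)} \left(\left(49 + 67\right) - 86\right) = 0 \left(\left(49 + 67\right) - 86\right) = 0 \left(116 - 86\right) = 0 \cdot 30 = 0$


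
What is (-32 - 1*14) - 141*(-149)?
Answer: 20963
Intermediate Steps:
(-32 - 1*14) - 141*(-149) = (-32 - 14) + 21009 = -46 + 21009 = 20963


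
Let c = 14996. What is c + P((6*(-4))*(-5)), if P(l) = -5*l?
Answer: 14396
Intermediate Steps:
c + P((6*(-4))*(-5)) = 14996 - 5*6*(-4)*(-5) = 14996 - (-120)*(-5) = 14996 - 5*120 = 14996 - 600 = 14396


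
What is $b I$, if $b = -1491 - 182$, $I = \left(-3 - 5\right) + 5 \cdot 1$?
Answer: $5019$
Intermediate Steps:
$I = -3$ ($I = -8 + 5 = -3$)
$b = -1673$
$b I = \left(-1673\right) \left(-3\right) = 5019$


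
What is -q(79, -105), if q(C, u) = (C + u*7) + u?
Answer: 761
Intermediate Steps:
q(C, u) = C + 8*u (q(C, u) = (C + 7*u) + u = C + 8*u)
-q(79, -105) = -(79 + 8*(-105)) = -(79 - 840) = -1*(-761) = 761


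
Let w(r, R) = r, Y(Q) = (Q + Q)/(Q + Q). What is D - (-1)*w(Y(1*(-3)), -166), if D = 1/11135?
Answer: 11136/11135 ≈ 1.0001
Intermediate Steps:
Y(Q) = 1 (Y(Q) = (2*Q)/((2*Q)) = (2*Q)*(1/(2*Q)) = 1)
D = 1/11135 ≈ 8.9807e-5
D - (-1)*w(Y(1*(-3)), -166) = 1/11135 - (-1) = 1/11135 - 1*(-1) = 1/11135 + 1 = 11136/11135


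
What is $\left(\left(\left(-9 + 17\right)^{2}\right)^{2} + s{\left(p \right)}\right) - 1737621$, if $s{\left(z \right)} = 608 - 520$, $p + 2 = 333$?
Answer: $-1733437$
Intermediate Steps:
$p = 331$ ($p = -2 + 333 = 331$)
$s{\left(z \right)} = 88$
$\left(\left(\left(-9 + 17\right)^{2}\right)^{2} + s{\left(p \right)}\right) - 1737621 = \left(\left(\left(-9 + 17\right)^{2}\right)^{2} + 88\right) - 1737621 = \left(\left(8^{2}\right)^{2} + 88\right) - 1737621 = \left(64^{2} + 88\right) - 1737621 = \left(4096 + 88\right) - 1737621 = 4184 - 1737621 = -1733437$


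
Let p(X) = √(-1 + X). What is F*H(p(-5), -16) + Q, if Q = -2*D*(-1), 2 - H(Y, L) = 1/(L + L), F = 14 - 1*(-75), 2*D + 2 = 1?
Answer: 5753/32 ≈ 179.78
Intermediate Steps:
D = -½ (D = -1 + (½)*1 = -1 + ½ = -½ ≈ -0.50000)
F = 89 (F = 14 + 75 = 89)
H(Y, L) = 2 - 1/(2*L) (H(Y, L) = 2 - 1/(L + L) = 2 - 1/(2*L))
Q = -1 (Q = -2*(-½)*(-1) = 1*(-1) = -1)
F*H(p(-5), -16) + Q = 89*(2 - ½/(-16)) - 1 = 89*(2 - ½*(-1/16)) - 1 = 89*(2 + 1/32) - 1 = 89*(65/32) - 1 = 5785/32 - 1 = 5753/32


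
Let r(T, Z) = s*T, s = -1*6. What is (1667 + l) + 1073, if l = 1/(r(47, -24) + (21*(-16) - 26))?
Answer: 1764559/644 ≈ 2740.0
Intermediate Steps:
s = -6
r(T, Z) = -6*T
l = -1/644 (l = 1/(-6*47 + (21*(-16) - 26)) = 1/(-282 + (-336 - 26)) = 1/(-282 - 362) = 1/(-644) = -1/644 ≈ -0.0015528)
(1667 + l) + 1073 = (1667 - 1/644) + 1073 = 1073547/644 + 1073 = 1764559/644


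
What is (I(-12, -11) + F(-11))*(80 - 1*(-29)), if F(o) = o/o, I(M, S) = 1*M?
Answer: -1199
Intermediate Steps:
I(M, S) = M
F(o) = 1
(I(-12, -11) + F(-11))*(80 - 1*(-29)) = (-12 + 1)*(80 - 1*(-29)) = -11*(80 + 29) = -11*109 = -1199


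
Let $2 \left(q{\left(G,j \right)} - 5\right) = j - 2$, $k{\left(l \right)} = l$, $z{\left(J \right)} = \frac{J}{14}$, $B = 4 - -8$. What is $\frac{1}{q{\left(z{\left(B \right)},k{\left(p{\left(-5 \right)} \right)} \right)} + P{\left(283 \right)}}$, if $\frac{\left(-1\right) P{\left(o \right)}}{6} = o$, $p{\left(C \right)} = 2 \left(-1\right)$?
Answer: $- \frac{1}{1695} \approx -0.00058997$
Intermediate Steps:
$B = 12$ ($B = 4 + 8 = 12$)
$p{\left(C \right)} = -2$
$z{\left(J \right)} = \frac{J}{14}$ ($z{\left(J \right)} = J \frac{1}{14} = \frac{J}{14}$)
$P{\left(o \right)} = - 6 o$
$q{\left(G,j \right)} = 4 + \frac{j}{2}$ ($q{\left(G,j \right)} = 5 + \frac{j - 2}{2} = 5 + \frac{-2 + j}{2} = 5 + \left(-1 + \frac{j}{2}\right) = 4 + \frac{j}{2}$)
$\frac{1}{q{\left(z{\left(B \right)},k{\left(p{\left(-5 \right)} \right)} \right)} + P{\left(283 \right)}} = \frac{1}{\left(4 + \frac{1}{2} \left(-2\right)\right) - 1698} = \frac{1}{\left(4 - 1\right) - 1698} = \frac{1}{3 - 1698} = \frac{1}{-1695} = - \frac{1}{1695}$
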